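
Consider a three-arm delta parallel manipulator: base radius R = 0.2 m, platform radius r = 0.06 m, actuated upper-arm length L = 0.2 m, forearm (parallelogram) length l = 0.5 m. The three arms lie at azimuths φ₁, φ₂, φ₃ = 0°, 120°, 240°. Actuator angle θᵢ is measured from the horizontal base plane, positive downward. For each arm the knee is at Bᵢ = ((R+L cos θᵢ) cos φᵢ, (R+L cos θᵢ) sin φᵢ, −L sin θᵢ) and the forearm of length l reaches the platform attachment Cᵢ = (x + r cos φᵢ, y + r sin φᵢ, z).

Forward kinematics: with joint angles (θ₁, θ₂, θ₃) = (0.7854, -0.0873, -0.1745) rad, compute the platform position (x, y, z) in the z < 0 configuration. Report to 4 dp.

(-0.1585, -0.0109, -0.3788)

φ1=0.0°: virtual centre (0.2814, 0.0000, -0.1414), radius l
O2 = (0.3392·cos120.0°, 0.3392·sin120.0°, 0.0174) = (-0.1696, 0.2938, 0.0174)
arm 3 at φ=240.0°: ρ3 = 0.3370;  O3 = (-0.1685, -0.2918, 0.0347)
eliminate P² terms by subtracting sphere 1 from 2 and 3
linear system: -0.9021x+0.5876y = 0.0162−0.3177z; -0.8998x+-0.5836y = 0.0156−0.3523z
det = 1.0552;  x = -0.0176+0.3719z,  y = 0.0005+0.0302z
quadratic in z: (1.1392)z²+(0.0604)z+(-0.1406)=0, √Δ=0.8027 → z ∈ {-0.3788, 0.3257}; z = -0.3788 (taking z<0)
x = -0.1585, y = -0.0109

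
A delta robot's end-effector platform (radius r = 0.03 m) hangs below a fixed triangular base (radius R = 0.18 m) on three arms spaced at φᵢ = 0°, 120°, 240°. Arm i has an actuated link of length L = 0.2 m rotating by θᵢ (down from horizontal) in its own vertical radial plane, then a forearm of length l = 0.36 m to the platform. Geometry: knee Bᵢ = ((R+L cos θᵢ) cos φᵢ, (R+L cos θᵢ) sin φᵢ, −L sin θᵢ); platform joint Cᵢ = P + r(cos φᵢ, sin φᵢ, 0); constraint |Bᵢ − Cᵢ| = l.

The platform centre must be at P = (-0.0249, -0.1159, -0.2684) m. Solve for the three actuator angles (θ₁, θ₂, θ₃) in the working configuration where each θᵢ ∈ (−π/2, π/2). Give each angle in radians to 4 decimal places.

arm 1 (φ=0.0°): x'=-0.0249, y'=-0.1159
  e−x'=0.1749;  (l²−L²−(e−x')²−y'²−z²)/2L = -0.0662
  γ=atan2(-0.2684,0.1749)=-0.9933;  ψ=arccos(-0.2065)=1.7788;  θ1=γ+ψ≈0.7855
rotate P by −φ2: (-0.0879, 0.0795, -0.2684)
  e−x'=0.2379;  (l²−L²−(e−x')²−y'²−z²)/2L = -0.1134
  √(A²+B²)=0.3587;  θ2 = -0.8455+1.8925 ≈ 1.0470
φ3=240.0° → target in arm frame (0.1128, 0.0364)
  A=0.0372, B=-0.2684, C=(l²−L²−A²−y'²−z²)/(2L)=0.0371
  θ3 = atan2(B,A) + arccos(C/0.2710) = 0.0001

θ₁ = 0.7855, θ₂ = 1.0470, θ₃ = 0.0001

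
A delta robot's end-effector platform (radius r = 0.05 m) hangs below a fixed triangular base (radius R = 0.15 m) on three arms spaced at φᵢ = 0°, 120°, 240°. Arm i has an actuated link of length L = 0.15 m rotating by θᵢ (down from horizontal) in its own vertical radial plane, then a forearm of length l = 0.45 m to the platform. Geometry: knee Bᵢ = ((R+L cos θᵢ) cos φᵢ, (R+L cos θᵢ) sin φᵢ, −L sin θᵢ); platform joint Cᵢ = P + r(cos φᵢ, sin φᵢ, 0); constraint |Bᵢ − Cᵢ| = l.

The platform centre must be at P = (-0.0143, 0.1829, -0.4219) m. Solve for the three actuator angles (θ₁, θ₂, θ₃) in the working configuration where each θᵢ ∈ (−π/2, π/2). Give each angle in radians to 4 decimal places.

θ₁ = 0.6109, θ₂ = -0.0873, θ₃ = 1.0470

rotate P by −φ1: (-0.0143, 0.1829, -0.4219)
  e−x'=0.1143;  (l²−L²−(e−x')²−y'²−z²)/2L = -0.1484
  γ=atan2(-0.4219,0.1143)=-1.3062;  ψ=arccos(-0.3395)=1.9172;  θ1=γ+ψ≈0.6109
φ2=120.0° → target in arm frame (0.1655, -0.0791)
  A cos θ + B sin θ = C:  -0.0655·cos θ + -0.4219·sin θ = -0.0285
  θ2 = atan2(B,A) + arccos(C/0.4270) = -0.0873
arm 3 (φ=240.0°): x'=-0.1512, y'=-0.1038
  e−x'=0.2512;  (l²−L²−(e−x')²−y'²−z²)/2L = -0.2397
  θ3 = atan2(B,A) + arccos(C/0.4910) = 1.0470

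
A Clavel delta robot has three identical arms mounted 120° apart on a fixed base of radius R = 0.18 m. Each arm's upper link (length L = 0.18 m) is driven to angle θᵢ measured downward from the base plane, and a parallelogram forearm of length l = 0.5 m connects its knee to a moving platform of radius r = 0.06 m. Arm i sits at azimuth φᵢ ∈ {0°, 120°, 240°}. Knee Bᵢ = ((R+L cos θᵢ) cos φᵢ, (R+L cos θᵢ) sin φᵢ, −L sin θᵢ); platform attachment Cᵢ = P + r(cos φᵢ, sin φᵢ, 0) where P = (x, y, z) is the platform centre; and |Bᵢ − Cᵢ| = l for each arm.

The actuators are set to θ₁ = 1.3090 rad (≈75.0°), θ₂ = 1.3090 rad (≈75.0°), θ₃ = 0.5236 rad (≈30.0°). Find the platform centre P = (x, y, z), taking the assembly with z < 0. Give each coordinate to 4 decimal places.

(-0.0859, -0.1487, -0.5790)

O1 = (0.1666·cos0.0°, 0.1666·sin0.0°, -0.1739) = (0.1666, 0.0000, -0.1739)
φ2=120.0°: virtual centre (-0.0833, 0.1443, -0.1739), radius l
φ3=240.0°: virtual centre (-0.1379, -0.2389, -0.0900), radius l
|O₂|²−|O₁|² = 0.0000;  |O₃|²−|O₁|² = 0.0262
[-0.4998 0.2885 0.0000]·P = 0.0000;  [-0.6091 -0.4778 0.1677]·P = 0.0262
Cramer: x(z) = -0.0183+0.1167z;  y(z) = -0.0316+0.2022z
into |P−O₁|² = l²: 1.0545z² + 0.2918z + -0.1846 = 0;  Δ = 0.8638;  z = -0.5790 or 0.3023 → z<0 root = -0.5790
x = -0.0859, y = -0.1487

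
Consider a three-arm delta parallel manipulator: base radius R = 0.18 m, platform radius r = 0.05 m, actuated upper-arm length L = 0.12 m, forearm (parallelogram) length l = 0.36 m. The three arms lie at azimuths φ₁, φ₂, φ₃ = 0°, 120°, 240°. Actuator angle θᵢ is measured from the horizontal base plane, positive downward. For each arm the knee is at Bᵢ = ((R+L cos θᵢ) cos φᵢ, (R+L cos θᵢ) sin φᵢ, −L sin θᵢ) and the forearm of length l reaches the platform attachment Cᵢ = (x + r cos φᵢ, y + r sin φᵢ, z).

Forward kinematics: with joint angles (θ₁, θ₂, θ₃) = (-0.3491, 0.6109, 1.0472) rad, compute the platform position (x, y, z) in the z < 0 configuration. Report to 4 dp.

arm 1 at φ=0.0°: e+L cos θ1 = 0.2428;  S1 = (0.2428, 0.0000, 0.0410)
φ2=120.0°: virtual centre (-0.1141, 0.1977, -0.0688), radius l
φ3=240.0°: virtual centre (-0.0950, -0.1645, -0.1039), radius l
eliminate P² terms by subtracting sphere 1 from 2 and 3
linear system: -0.7138x+0.3954y = -0.0038−-0.2198z; -0.6755x+-0.3291y = -0.0137−-0.2899z
det = 0.5020;  x = 0.0133+-0.3724z,  y = 0.0144+-0.1166z
sphere 1 gives Az²+Bz+C=0 with A=1.1523, B=0.0855, C=-0.0750;  B²−4AC=0.3532;  roots -0.2950, 0.2208;  negative root z = -0.2950
x = 0.1231, y = 0.0488

(0.1231, 0.0488, -0.2950)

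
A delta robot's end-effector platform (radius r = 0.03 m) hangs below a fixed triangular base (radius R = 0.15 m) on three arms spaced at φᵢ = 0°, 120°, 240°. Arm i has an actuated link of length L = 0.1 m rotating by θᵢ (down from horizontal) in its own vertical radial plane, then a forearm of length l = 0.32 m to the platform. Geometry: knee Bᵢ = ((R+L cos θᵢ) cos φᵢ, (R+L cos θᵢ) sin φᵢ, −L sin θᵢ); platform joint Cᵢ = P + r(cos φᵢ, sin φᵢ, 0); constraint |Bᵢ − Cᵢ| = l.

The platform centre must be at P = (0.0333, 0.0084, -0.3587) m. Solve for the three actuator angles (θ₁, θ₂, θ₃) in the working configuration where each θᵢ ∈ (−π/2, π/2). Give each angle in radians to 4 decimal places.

rotate P by −φ1: (0.0333, 0.0084, -0.3587)
  A=0.0867, B=-0.3587, C=(l²−L²−A²−y'²−z²)/(2L)=-0.2193
  √(A²+B²)=0.3690;  θ1 = -1.3336+2.2070 ≈ 0.8734
φ2=120.0° → target in arm frame (-0.0094, -0.0330)
  A=0.1294, B=-0.3587, C=(l²−L²−A²−y'²−z²)/(2L)=-0.2705
  √(A²+B²)=0.3813;  θ2 = -1.2246+2.3593 ≈ 1.1347
arm 3 (φ=240.0°): x'=-0.0239, y'=0.0246
  e−x'=0.1439;  (l²−L²−(e−x')²−y'²−z²)/2L = -0.2879
  √(A²+B²)=0.3865;  θ3 = -1.1892+2.4113 ≈ 1.2221

θ₁ = 0.8734, θ₂ = 1.1347, θ₃ = 1.2221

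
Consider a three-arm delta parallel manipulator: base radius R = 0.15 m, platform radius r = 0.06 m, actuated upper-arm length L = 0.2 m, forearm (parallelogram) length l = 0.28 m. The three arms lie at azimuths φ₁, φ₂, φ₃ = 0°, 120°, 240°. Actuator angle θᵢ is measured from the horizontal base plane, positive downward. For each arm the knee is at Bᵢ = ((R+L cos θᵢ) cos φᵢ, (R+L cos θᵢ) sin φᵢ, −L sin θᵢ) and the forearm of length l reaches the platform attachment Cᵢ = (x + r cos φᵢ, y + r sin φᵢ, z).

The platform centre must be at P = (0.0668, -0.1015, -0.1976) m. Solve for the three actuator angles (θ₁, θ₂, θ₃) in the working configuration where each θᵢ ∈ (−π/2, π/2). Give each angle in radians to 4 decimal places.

arm 1 (φ=0.0°): x'=0.0668, y'=-0.1015
  A=0.0232, B=-0.1976, C=(l²−L²−A²−y'²−z²)/(2L)=-0.0287
  θ1 = atan2(B,A) + arccos(C/0.1990) = 0.2617
φ2=120.0° → target in arm frame (-0.1213, -0.0071)
  e−x'=0.2113;  (l²−L²−(e−x')²−y'²−z²)/2L = -0.1134
  γ=atan2(-0.1976,0.2113)=-0.7519;  ψ=arccos(-0.3918)=1.9734;  θ2=γ+ψ≈1.2215
arm 3 (φ=240.0°): x'=0.0545, y'=0.1086
  A=0.0355, B=-0.1976, C=(l²−L²−A²−y'²−z²)/(2L)=-0.0342
  θ3 = atan2(B,A) + arccos(C/0.2008) = 0.3492

θ₁ = 0.2617, θ₂ = 1.2215, θ₃ = 0.3492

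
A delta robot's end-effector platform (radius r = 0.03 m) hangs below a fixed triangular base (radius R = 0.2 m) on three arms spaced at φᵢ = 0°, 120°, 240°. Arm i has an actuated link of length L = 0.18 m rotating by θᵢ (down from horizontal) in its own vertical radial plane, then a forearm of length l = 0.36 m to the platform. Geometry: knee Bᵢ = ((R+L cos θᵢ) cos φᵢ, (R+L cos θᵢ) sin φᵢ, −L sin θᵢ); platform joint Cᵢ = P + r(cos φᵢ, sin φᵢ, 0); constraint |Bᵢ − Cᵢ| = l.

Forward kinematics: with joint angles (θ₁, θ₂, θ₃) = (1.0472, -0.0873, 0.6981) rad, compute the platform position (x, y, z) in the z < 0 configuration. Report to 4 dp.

arm 1 at φ=0.0°: e+L cos θ1 = 0.2600;  O1 = (0.2600, 0.0000, -0.1559)
O2 = (0.3493·cos120.0°, 0.3493·sin120.0°, 0.0157) = (-0.1747, 0.3025, 0.0157)
O3 = (0.3079·cos240.0°, 0.3079·sin240.0°, -0.1157) = (-0.1539, -0.2666, -0.1157)
subtract pairs → two planes through P
[-0.8693 0.6050 0.3432]·P = 0.0304;  [-0.8279 -0.5333 0.0804]·P = 0.0163
det = 0.9645;  x = -0.0270+0.2402z,  y = 0.0114+-0.2221z
sphere 1 gives Az²+Bz+C=0 with A=1.1070, B=0.1689, C=-0.0228;  B²−4AC=0.1295;  roots -0.2388, 0.0862;  negative root z = -0.2388
x = -0.0844, y = 0.0644

(-0.0844, 0.0644, -0.2388)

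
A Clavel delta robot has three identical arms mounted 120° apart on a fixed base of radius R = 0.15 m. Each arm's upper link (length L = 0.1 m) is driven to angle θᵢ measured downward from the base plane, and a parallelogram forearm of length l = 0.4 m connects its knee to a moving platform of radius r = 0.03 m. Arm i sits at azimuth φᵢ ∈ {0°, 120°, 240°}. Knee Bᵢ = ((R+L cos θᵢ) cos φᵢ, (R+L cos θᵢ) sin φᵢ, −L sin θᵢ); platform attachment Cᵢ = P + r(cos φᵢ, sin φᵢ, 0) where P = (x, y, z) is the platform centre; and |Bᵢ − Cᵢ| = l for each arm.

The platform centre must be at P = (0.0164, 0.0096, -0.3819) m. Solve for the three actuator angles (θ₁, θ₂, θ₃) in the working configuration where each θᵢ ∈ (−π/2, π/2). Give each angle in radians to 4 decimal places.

φ1=0.0° → target in arm frame (0.0164, 0.0096)
  A=0.1036, B=-0.3819, C=(l²−L²−A²−y'²−z²)/(2L)=-0.0334
  γ=atan2(-0.3819,0.1036)=-1.3059;  ψ=arccos(-0.0843)=1.6552;  θ1=γ+ψ≈0.3493
rotate P by −φ2: (0.0001, -0.0190, -0.3819)
  e−x'=0.1199;  (l²−L²−(e−x')²−y'²−z²)/2L = -0.0529
  γ=atan2(-0.3819,0.1199)=-1.2666;  ψ=arccos(-0.1322)=1.7034;  θ2=γ+ψ≈0.4367
arm 3 (φ=240.0°): x'=-0.0165, y'=0.0094
  A cos θ + B sin θ = C:  0.1365·cos θ + -0.3819·sin θ = -0.0729
  √(A²+B²)=0.4056;  θ3 = -1.2275+1.7514 ≈ 0.5239

θ₁ = 0.3493, θ₂ = 0.4367, θ₃ = 0.5239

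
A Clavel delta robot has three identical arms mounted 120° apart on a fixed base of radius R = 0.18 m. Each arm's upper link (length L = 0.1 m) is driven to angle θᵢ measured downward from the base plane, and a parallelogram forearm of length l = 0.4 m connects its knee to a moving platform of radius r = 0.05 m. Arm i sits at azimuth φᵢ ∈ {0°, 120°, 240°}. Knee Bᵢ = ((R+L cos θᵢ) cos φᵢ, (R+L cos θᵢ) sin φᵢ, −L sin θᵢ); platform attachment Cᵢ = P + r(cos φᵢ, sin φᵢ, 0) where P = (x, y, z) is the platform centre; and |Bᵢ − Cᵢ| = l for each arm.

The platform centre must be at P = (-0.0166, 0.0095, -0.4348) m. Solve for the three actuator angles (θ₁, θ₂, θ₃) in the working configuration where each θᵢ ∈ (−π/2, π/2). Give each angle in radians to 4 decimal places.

φ1=0.0° → target in arm frame (-0.0166, 0.0095)
  A=0.1466, B=-0.4348, C=(l²−L²−A²−y'²−z²)/(2L)=-0.3032
  θ1 = atan2(B,A) + arccos(C/0.4588) = 1.0470
rotate P by −φ2: (0.0165, 0.0096, -0.4348)
  A cos θ + B sin θ = C:  0.1135·cos θ + -0.4348·sin θ = -0.2601
  θ2 = atan2(B,A) + arccos(C/0.4494) = 0.8726
rotate P by −φ3: (0.0001, -0.0191, -0.4348)
  A cos θ + B sin θ = C:  0.1299·cos θ + -0.4348·sin θ = -0.2815
  √(A²+B²)=0.4538;  θ3 = -1.2804+2.2399 ≈ 0.9595

θ₁ = 1.0470, θ₂ = 0.8726, θ₃ = 0.9595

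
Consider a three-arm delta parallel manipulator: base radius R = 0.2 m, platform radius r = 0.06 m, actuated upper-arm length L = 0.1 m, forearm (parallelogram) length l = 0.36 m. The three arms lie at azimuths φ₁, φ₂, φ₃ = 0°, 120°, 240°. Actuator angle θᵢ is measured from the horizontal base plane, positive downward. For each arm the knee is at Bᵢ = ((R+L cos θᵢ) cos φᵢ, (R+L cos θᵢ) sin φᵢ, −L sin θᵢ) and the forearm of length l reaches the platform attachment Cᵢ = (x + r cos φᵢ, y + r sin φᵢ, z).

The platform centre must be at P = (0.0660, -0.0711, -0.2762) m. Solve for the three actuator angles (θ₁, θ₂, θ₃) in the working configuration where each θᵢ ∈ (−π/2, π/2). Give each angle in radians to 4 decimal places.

arm 1 (φ=0.0°): x'=0.0660, y'=-0.0711
  e−x'=0.0740;  (l²−L²−(e−x')²−y'²−z²)/2L = 0.1639
  √(A²+B²)=0.2859;  θ1 = -1.3090+0.9603 ≈ -0.3487
rotate P by −φ2: (-0.0946, -0.0216, -0.2762)
  A cos θ + B sin θ = C:  0.2346·cos θ + -0.2762·sin θ = -0.0609
  γ=atan2(-0.2762,0.2346)=-0.8667;  ψ=arccos(-0.1680)=1.7396;  θ2=γ+ψ≈0.8729
rotate P by −φ3: (0.0286, 0.0927, -0.2762)
  A cos θ + B sin θ = C:  0.1114·cos θ + -0.2762·sin θ = 0.1115
  √(A²+B²)=0.2978;  θ3 = -1.1873+1.1870 ≈ -0.0003

θ₁ = -0.3487, θ₂ = 0.8729, θ₃ = -0.0003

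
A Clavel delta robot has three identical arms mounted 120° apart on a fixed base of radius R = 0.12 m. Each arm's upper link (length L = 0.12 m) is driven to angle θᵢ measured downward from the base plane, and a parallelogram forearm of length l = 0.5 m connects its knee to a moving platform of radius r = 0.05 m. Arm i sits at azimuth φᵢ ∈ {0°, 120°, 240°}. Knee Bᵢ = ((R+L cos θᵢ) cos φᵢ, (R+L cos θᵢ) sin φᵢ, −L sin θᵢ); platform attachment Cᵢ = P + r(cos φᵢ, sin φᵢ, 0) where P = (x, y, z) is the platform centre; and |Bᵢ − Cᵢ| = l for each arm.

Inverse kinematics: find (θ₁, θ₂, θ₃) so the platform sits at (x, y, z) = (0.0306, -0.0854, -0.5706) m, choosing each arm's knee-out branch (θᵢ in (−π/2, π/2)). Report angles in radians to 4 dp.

arm 1 (φ=0.0°): x'=0.0306, y'=-0.0854
  e−x'=0.0394;  (l²−L²−(e−x')²−y'²−z²)/2L = -0.4118
  √(A²+B²)=0.5720;  θ1 = -1.5019+2.3746 ≈ 0.8727
φ2=120.0° → target in arm frame (-0.0893, 0.0162)
  A=0.1593, B=-0.5706, C=(l²−L²−A²−y'²−z²)/(2L)=-0.4817
  γ=atan2(-0.5706,0.1593)=-1.2986;  ψ=arccos(-0.8131)=2.5203;  θ2=γ+ψ≈1.2217
arm 3 (φ=240.0°): x'=0.0587, y'=0.0692
  e−x'=0.0113;  (l²−L²−(e−x')²−y'²−z²)/2L = -0.3954
  γ=atan2(-0.5706,0.0113)=-1.5509;  ψ=arccos(-0.6929)=2.3362;  θ3=γ+ψ≈0.7853

θ₁ = 0.8727, θ₂ = 1.2217, θ₃ = 0.7853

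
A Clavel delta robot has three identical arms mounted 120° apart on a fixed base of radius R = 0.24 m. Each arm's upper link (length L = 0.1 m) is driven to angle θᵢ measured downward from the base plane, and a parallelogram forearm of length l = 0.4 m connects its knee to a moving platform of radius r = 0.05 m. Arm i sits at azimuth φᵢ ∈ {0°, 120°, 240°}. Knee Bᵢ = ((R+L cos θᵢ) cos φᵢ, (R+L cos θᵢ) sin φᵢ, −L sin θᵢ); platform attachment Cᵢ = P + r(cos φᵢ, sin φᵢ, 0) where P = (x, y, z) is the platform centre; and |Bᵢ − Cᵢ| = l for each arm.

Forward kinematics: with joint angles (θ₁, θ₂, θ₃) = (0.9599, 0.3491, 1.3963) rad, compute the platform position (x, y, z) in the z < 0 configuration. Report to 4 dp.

φ1=0.0°: virtual centre (0.2474, 0.0000, -0.0819), radius l
arm 2 at φ=120.0°: ρ2 = 0.2840;  O2 = (-0.1420, 0.2459, -0.0342)
O3 = (0.2074·cos240.0°, 0.2074·sin240.0°, -0.0985) = (-0.1037, -0.1796, -0.0985)
|O₂|²−|O₁|² = 0.0139;  |O₃|²−|O₁|² = -0.0152
[-0.7787 0.4918 0.0954]·P = 0.0139;  [-0.7021 -0.3592 -0.0331]·P = -0.0152
Cramer: x(z) = 0.0040+0.0288z;  y(z) = 0.0346-0.1485z
into |P−O₁|² = l²: 1.0229z² + 0.1396z + -0.0929 = 0;  Δ = 0.3994;  z = -0.3771 or 0.2407 → z<0 root = -0.3771
x = -0.0069, y = 0.0906

(-0.0069, 0.0906, -0.3771)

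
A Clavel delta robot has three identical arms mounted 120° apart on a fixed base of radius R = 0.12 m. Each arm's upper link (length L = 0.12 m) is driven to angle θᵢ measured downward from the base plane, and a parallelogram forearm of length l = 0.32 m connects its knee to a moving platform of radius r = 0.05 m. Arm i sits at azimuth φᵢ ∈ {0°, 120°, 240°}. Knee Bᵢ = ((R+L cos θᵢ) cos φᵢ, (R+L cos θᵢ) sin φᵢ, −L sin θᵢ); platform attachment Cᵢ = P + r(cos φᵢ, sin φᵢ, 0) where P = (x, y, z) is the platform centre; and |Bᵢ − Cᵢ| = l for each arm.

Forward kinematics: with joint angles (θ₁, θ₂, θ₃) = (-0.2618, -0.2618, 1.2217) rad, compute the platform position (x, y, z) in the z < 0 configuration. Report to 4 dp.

arm 1 at φ=0.0°: (R−r)+L cos θ1 = 0.1859;  S1 = (0.1859, 0.0000, 0.0311)
arm 2 at φ=120.0°: (R−r)+L cos θ2 = 0.1859;  S2 = (-0.0930, 0.1610, 0.0311)
φ3=240.0°: virtual centre (-0.0555, -0.0962, -0.1128), radius l
eliminate P² terms by subtracting sphere 1 from 2 and 3
linear system: -0.5577x+0.3220y = 0.0000−0.0000z; -0.4829x+-0.1923y = -0.0105−-0.2876z
det = 0.2628;  x = 0.0128+-0.3525z,  y = 0.0222+-0.6105z
quadratic in z: (1.4970)z²+(0.0327)z+(-0.0710)=0, √Δ=0.6528 → z ∈ {-0.2290, 0.2071}; z = -0.2290 (taking z<0)
x = 0.0936, y = 0.1620

(0.0936, 0.1620, -0.2290)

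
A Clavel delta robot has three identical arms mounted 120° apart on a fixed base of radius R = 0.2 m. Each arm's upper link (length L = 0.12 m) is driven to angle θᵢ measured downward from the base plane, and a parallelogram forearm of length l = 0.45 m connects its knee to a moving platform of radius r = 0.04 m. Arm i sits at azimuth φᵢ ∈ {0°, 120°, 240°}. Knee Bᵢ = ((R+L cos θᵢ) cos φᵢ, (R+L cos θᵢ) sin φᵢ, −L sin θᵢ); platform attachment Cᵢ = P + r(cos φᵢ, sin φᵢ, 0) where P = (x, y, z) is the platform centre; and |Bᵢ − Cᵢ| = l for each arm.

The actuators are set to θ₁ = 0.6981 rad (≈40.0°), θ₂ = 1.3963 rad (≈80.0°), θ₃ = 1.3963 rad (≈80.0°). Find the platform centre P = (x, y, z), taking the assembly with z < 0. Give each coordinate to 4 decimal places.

arm 1 at φ=0.0°: (R−r)+L cos θ1 = 0.2519;  S1 = (0.2519, 0.0000, -0.0771)
S2 = (0.1808·cos120.0°, 0.1808·sin120.0°, -0.1182) = (-0.0904, 0.1566, -0.1182)
S3 = (0.1808·cos240.0°, 0.1808·sin240.0°, -0.1182) = (-0.0904, -0.1566, -0.1182)
subtract pairs → two planes through P
plane₁₂: -0.6847x+0.3132y+-0.0821z = -0.0228
Cramer: x(z) = 0.0332-0.1199z;  y(z) = 0.0000+0.0000z
sphere 1 gives Az²+Bz+C=0 with A=1.0144, B=0.2067, C=-0.1487;  B²−4AC=0.6462;  roots -0.4981, 0.2943;  negative root z = -0.4981
x = 0.0929, y = 0.0000

(0.0929, 0.0000, -0.4981)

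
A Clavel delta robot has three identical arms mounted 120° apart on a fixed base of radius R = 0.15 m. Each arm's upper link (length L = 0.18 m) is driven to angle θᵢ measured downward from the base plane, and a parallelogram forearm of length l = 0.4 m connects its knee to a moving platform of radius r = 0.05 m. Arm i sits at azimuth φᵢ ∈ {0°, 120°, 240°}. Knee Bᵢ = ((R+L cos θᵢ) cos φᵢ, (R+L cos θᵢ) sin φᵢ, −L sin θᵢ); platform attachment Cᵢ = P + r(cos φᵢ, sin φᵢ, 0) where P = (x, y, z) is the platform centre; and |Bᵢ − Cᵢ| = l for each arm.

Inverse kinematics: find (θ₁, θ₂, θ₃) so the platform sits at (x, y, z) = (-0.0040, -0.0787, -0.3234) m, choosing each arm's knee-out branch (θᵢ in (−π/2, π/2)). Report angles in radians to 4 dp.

θ₁ = 0.2620, θ₂ = 0.5237, θ₃ = -0.0871

rotate P by −φ1: (-0.0040, -0.0787, -0.3234)
  e−x'=0.1040;  (l²−L²−(e−x')²−y'²−z²)/2L = 0.0167
  √(A²+B²)=0.3397;  θ1 = -1.2597+1.5217 ≈ 0.2620
φ2=120.0° → target in arm frame (-0.0662, 0.0428)
  A=0.1662, B=-0.3234, C=(l²−L²−A²−y'²−z²)/(2L)=-0.0179
  θ2 = atan2(B,A) + arccos(C/0.3636) = 0.5237
rotate P by −φ3: (0.0702, 0.0359, -0.3234)
  e−x'=0.0298;  (l²−L²−(e−x')²−y'²−z²)/2L = 0.0579
  γ=atan2(-0.3234,0.0298)=-1.4788;  ψ=arccos(0.1782)=1.3916;  θ3=γ+ψ≈-0.0871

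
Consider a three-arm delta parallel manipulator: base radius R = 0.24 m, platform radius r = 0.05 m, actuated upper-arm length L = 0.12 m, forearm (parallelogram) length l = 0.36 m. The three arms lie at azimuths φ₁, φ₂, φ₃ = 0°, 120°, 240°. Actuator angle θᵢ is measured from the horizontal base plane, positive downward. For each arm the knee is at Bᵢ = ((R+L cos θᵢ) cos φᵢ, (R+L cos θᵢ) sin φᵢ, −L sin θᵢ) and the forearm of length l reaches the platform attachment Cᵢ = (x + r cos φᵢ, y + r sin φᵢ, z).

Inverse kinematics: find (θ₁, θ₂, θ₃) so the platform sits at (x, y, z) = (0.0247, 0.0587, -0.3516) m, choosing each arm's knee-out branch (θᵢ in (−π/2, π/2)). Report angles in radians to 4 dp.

θ₁ = 0.8733, θ₂ = 0.7854, θ₃ = 1.3968

arm 1 (φ=0.0°): x'=0.0247, y'=0.0587
  A=0.1653, B=-0.3516, C=(l²−L²−A²−y'²−z²)/(2L)=-0.1633
  γ=atan2(-0.3516,0.1653)=-1.1313;  ψ=arccos(-0.4203)=2.0046;  θ1=γ+ψ≈0.8733
arm 2 (φ=120.0°): x'=0.0385, y'=-0.0507
  A=0.1515, B=-0.3516, C=(l²−L²−A²−y'²−z²)/(2L)=-0.1415
  γ=atan2(-0.3516,0.1515)=-1.1639;  ψ=arccos(-0.3695)=1.9493;  θ2=γ+ψ≈0.7854
φ3=240.0° → target in arm frame (-0.0632, -0.0080)
  e−x'=0.2532;  (l²−L²−(e−x')²−y'²−z²)/2L = -0.3025
  γ=atan2(-0.3516,0.2532)=-0.9467;  ψ=arccos(-0.6981)=2.3435;  θ3=γ+ψ≈1.3968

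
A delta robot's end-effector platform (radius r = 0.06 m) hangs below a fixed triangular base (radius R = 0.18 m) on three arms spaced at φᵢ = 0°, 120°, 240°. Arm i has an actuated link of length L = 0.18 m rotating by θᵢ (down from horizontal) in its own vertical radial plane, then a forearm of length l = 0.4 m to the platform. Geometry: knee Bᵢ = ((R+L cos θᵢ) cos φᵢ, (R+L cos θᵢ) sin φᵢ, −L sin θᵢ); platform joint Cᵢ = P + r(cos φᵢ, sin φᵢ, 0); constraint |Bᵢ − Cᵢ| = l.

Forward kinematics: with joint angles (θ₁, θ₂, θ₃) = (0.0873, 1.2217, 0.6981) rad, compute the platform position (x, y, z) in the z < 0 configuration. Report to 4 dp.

(0.1465, -0.0913, -0.3739)

O1 = (0.2993·cos0.0°, 0.2993·sin0.0°, -0.0157) = (0.2993, 0.0000, -0.0157)
φ2=120.0°: virtual centre (-0.0908, 0.1572, -0.1691), radius l
O3 = (0.2579·cos240.0°, 0.2579·sin240.0°, -0.1157) = (-0.1289, -0.2233, -0.1157)
|O₂|²−|O₁|² = -0.0283;  |O₃|²−|O₁|² = -0.0099
linear system: -0.7802x+0.3145y = -0.0283−-0.3069z; -0.8565x+-0.4467y = -0.0099−-0.2000z
Cramer: x(z) = 0.0255-0.3237z;  y(z) = -0.0266+0.1729z
into |P−O₁|² = l²: 1.1347z² + 0.1994z + -0.0841 = 0;  Δ = 0.4213;  z = -0.3739 or 0.1981 → z<0 root = -0.3739
x = 0.1465, y = -0.0913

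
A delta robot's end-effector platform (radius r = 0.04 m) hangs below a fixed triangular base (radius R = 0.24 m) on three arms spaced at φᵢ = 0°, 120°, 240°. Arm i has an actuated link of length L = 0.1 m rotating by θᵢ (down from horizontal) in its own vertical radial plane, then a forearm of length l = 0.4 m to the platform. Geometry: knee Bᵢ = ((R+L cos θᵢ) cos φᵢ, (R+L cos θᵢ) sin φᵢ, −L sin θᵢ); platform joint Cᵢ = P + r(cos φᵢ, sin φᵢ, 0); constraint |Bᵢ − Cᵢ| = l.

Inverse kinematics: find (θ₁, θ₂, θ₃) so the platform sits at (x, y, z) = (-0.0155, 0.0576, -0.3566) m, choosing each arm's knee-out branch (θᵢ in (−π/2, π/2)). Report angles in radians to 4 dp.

φ1=0.0° → target in arm frame (-0.0155, 0.0576)
  A=0.2155, B=-0.3566, C=(l²−L²−A²−y'²−z²)/(2L)=-0.1346
  θ1 = atan2(B,A) + arccos(C/0.4167) = 0.8726
arm 2 (φ=120.0°): x'=0.0576, y'=-0.0154
  A=0.1424, B=-0.3566, C=(l²−L²−A²−y'²−z²)/(2L)=0.0117
  θ2 = atan2(B,A) + arccos(C/0.3840) = 0.3495
rotate P by −φ3: (-0.0421, -0.0422, -0.3566)
  A cos θ + B sin θ = C:  0.2421·cos θ + -0.3566·sin θ = -0.1879
  γ=atan2(-0.3566,0.2421)=-0.9743;  ψ=arccos(-0.4359)=2.0218;  θ3=γ+ψ≈1.0475

θ₁ = 0.8726, θ₂ = 0.3495, θ₃ = 1.0475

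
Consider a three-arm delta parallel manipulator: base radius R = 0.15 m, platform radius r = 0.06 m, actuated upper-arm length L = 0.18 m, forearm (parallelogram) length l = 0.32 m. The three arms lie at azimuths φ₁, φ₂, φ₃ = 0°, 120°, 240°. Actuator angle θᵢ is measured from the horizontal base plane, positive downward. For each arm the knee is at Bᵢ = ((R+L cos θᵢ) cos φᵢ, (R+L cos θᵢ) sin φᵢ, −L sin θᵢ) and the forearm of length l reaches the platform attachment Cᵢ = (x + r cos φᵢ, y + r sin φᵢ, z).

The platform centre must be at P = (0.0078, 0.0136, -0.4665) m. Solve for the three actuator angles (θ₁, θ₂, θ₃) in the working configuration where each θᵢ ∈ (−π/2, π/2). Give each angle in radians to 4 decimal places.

θ₁ = 1.3091, θ₂ = 1.3088, θ₃ = 1.3964

φ1=0.0° → target in arm frame (0.0078, 0.0136)
  A cos θ + B sin θ = C:  0.0822·cos θ + -0.4665·sin θ = -0.4293
  γ=atan2(-0.4665,0.0822)=-1.3964;  ψ=arccos(-0.9064)=2.7055;  θ1=γ+ψ≈1.3091
φ2=120.0° → target in arm frame (0.0079, -0.0136)
  e−x'=0.0821;  (l²−L²−(e−x')²−y'²−z²)/2L = -0.4293
  √(A²+B²)=0.4737;  θ2 = -1.3965+2.7053 ≈ 1.3088
rotate P by −φ3: (-0.0157, 0.0000, -0.4665)
  A=0.1057, B=-0.4665, C=(l²−L²−A²−y'²−z²)/(2L)=-0.4411
  θ3 = atan2(B,A) + arccos(C/0.4783) = 1.3964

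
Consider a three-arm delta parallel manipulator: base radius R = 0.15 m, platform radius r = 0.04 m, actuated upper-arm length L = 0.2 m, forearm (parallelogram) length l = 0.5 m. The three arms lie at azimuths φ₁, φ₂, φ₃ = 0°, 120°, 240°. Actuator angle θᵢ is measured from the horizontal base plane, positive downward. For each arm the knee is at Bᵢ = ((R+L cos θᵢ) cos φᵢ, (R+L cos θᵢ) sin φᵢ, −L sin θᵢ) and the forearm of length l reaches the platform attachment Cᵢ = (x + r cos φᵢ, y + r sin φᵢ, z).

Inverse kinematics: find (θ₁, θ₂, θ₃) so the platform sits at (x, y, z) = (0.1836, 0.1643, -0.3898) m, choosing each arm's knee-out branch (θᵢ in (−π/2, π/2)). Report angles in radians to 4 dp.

θ₁ = -0.3489, θ₂ = 0.1746, θ₃ = 1.0474

rotate P by −φ1: (0.1836, 0.1643, -0.3898)
  e−x'=-0.0736;  (l²−L²−(e−x')²−y'²−z²)/2L = 0.0641
  θ1 = atan2(B,A) + arccos(C/0.3967) = -0.3489
rotate P by −φ2: (0.0505, -0.2412, -0.3898)
  A=0.0595, B=-0.3898, C=(l²−L²−A²−y'²−z²)/(2L)=-0.0091
  √(A²+B²)=0.3943;  θ2 = -1.4193+1.5939 ≈ 0.1746
φ3=240.0° → target in arm frame (-0.2341, 0.0769)
  A=0.3441, B=-0.3898, C=(l²−L²−A²−y'²−z²)/(2L)=-0.1656
  γ=atan2(-0.3898,0.3441)=-0.8476;  ψ=arccos(-0.3185)=1.8950;  θ3=γ+ψ≈1.0474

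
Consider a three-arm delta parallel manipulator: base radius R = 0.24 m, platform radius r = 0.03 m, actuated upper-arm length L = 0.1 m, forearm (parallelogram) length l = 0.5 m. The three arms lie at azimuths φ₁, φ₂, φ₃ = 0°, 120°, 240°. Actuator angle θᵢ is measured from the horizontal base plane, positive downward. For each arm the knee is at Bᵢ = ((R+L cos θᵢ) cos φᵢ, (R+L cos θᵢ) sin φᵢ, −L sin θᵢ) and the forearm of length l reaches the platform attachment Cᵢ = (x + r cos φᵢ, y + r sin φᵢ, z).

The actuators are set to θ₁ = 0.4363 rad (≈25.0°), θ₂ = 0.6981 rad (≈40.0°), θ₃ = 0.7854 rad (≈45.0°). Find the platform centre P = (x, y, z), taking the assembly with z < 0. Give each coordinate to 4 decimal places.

(0.0347, 0.0088, -0.4656)

arm 1 at φ=0.0°: e+L cos θ1 = 0.3006;  centre 1 = (0.3006, 0.0000, -0.0423)
centre 2 = (0.2866·cos120.0°, 0.2866·sin120.0°, -0.0643) = (-0.1433, 0.2482, -0.0643)
arm 3 at φ=240.0°: e+L cos θ3 = 0.2807;  centre 3 = (-0.1404, -0.2431, -0.0707)
|centre ₂|²−|centre ₁|² = -0.0059;  |centre ₃|²−|centre ₁|² = -0.0084
[-0.8879 0.4964 -0.0440]·P = -0.0059;  [-0.8820 -0.4862 -0.0569]·P = -0.0084
det = 0.8695;  x = 0.0081+-0.0571z,  y = 0.0026+-0.0134z
into |P−centre ₁|² = l²: 1.0034z² + 0.1179z + -0.1626 = 0;  Δ = 0.6666;  z = -0.4656 or 0.3481 → z<0 root = -0.4656
x = 0.0347, y = 0.0088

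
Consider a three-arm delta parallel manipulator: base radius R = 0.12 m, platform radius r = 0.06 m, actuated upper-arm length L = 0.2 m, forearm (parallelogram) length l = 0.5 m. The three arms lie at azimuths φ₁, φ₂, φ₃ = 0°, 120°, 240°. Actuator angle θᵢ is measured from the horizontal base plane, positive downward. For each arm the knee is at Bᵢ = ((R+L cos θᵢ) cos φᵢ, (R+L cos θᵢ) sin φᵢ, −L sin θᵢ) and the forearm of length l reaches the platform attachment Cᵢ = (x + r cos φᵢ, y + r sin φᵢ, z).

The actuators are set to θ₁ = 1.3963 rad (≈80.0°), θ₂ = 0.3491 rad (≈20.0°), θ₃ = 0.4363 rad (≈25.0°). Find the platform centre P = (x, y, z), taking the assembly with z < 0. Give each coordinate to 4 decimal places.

arm 1 at φ=0.0°: e+L cos θ1 = 0.0947;  S1 = (0.0947, 0.0000, -0.1970)
φ2=120.0°: virtual centre (-0.1240, 0.2147, -0.0684), radius l
φ3=240.0°: virtual centre (-0.1206, -0.2089, -0.0845), radius l
eliminate P² terms by subtracting sphere 1 from 2 and 3
[-0.4374 0.4294 0.2571]·P = 0.0184;  [-0.4307 -0.4179 0.2249]·P = 0.0176
Cramer: x(z) = -0.0414+0.5548z;  y(z) = 0.0006-0.0337z
into |P−S₁|² = l²: 1.3089z² + 0.2428z + -0.1927 = 0;  Δ = 1.0677;  z = -0.4875 or 0.3020 → z<0 root = -0.4875
x = -0.3119, y = 0.0170

(-0.3119, 0.0170, -0.4875)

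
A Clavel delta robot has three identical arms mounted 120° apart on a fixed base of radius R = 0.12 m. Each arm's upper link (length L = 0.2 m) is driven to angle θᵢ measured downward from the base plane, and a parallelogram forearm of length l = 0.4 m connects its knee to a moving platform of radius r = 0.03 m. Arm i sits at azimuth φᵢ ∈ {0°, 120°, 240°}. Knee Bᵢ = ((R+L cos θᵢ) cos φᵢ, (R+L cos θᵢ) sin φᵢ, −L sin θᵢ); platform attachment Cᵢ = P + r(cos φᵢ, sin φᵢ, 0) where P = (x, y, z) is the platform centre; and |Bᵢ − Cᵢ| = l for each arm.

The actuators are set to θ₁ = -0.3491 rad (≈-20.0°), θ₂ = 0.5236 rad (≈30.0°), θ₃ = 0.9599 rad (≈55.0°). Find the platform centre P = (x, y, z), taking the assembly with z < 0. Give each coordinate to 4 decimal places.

centre 1 = (0.2779·cos0.0°, 0.2779·sin0.0°, 0.0684) = (0.2779, 0.0000, 0.0684)
centre 2 = (0.2632·cos120.0°, 0.2632·sin120.0°, -0.1000) = (-0.1316, 0.2279, -0.1000)
centre 3 = (0.2047·cos240.0°, 0.2047·sin240.0°, -0.1638) = (-0.1024, -0.1773, -0.1638)
|centre ₂|²−|centre ₁|² = -0.0027;  |centre ₃|²−|centre ₁|² = -0.0132
[-0.8191 0.4559 -0.3368]·P = -0.0027;  [-0.7606 -0.3546 -0.4645]·P = -0.0132
det = 0.6372;  x = 0.0109+-0.5198z,  y = 0.0138+-0.1950z
sphere 1 gives Az²+Bz+C=0 with A=1.3082, B=0.1354, C=-0.0838;  B²−4AC=0.4570;  roots -0.3101, 0.2066;  negative root z = -0.3101
x = 0.1721, y = 0.0743

(0.1721, 0.0743, -0.3101)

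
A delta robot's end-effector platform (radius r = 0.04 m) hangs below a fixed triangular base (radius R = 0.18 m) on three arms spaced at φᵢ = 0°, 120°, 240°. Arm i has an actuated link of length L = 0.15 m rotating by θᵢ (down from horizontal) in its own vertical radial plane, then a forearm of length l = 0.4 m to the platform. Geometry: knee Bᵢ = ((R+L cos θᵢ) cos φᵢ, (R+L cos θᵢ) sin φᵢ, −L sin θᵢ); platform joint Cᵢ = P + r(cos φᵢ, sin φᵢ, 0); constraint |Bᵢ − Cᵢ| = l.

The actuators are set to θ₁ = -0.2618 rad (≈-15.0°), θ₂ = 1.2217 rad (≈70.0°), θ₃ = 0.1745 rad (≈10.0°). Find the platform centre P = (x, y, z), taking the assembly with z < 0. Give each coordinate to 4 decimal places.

arm 1 at φ=0.0°: e+L cos θ1 = 0.2849;  O1 = (0.2849, 0.0000, 0.0388)
φ2=120.0°: virtual centre (-0.0957, 0.1657, -0.1410), radius l
arm 3 at φ=240.0°: e+L cos θ3 = 0.2877;  O3 = (-0.1439, -0.2492, -0.0260)
eliminate P² terms by subtracting sphere 1 from 2 and 3
[-0.7611 0.3314 -0.3596]·P = -0.0262;  [-0.8575 -0.4983 -0.1297]·P = 0.0008
Cramer: x(z) = 0.0193-0.3349z;  y(z) = -0.0348+0.3159z
into |P−O₁|² = l²: 1.2119z² + 0.0783z + -0.0867 = 0;  Δ = 0.4266;  z = -0.3018 or 0.2372 → z<0 root = -0.3018
x = 0.1203, y = -0.1301

(0.1203, -0.1301, -0.3018)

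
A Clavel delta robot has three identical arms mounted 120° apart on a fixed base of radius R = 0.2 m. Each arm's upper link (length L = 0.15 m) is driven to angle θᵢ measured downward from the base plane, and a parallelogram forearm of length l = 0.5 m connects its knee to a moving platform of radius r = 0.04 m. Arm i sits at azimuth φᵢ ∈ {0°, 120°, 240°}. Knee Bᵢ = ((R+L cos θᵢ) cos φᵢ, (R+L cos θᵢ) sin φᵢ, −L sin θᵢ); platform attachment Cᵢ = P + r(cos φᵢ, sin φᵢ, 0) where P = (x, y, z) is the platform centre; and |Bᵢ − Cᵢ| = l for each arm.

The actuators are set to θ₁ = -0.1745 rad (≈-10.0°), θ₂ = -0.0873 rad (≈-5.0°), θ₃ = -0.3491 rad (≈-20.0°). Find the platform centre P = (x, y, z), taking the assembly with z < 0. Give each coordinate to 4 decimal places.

φ1=0.0°: virtual centre (0.3077, 0.0000, 0.0260), radius l
O2 = (0.3094·cos120.0°, 0.3094·sin120.0°, 0.0131) = (-0.1547, 0.2680, 0.0131)
arm 3 at φ=240.0°: (R−r)+L cos θ3 = 0.3010;  O3 = (-0.1505, -0.2606, 0.0513)
eliminate P² terms by subtracting sphere 1 from 2 and 3
linear system: -0.9249x+0.5359y = 0.0005−-0.0259z; -0.9164x+-0.5213y = -0.0022−0.0505z
Cramer: x(z) = 0.0009+0.0139z;  y(z) = 0.0026+0.0724z
quadratic in z: (1.0054)z²+(-0.0603)z+(-0.1552)=0, √Δ=0.7923 → z ∈ {-0.3640, 0.4240}; z = -0.3640 (taking z<0)
x = -0.0042, y = -0.0238

(-0.0042, -0.0238, -0.3640)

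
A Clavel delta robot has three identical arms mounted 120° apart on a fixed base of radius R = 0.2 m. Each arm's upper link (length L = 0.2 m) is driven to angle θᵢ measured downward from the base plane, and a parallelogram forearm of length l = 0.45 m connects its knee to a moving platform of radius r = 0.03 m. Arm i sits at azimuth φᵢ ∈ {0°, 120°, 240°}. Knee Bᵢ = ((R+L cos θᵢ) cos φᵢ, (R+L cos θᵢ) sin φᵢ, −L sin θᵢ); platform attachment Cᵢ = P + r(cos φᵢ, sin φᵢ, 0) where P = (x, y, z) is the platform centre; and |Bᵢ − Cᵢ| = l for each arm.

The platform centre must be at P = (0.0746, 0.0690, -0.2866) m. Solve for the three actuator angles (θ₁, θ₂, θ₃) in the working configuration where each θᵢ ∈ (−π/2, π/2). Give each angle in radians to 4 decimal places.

θ₁ = -0.2615, θ₂ = 0.0875, θ₃ = 0.6982

arm 1 (φ=0.0°): x'=0.0746, y'=0.0690
  A cos θ + B sin θ = C:  0.0954·cos θ + -0.2866·sin θ = 0.1662
  √(A²+B²)=0.3021;  θ1 = -1.2495+0.9880 ≈ -0.2615
arm 2 (φ=120.0°): x'=0.0225, y'=-0.0991
  A cos θ + B sin θ = C:  0.1475·cos θ + -0.2866·sin θ = 0.1219
  γ=atan2(-0.2866,0.1475)=-1.0954;  ψ=arccos(0.3782)=1.1829;  θ2=γ+ψ≈0.0875
φ3=240.0° → target in arm frame (-0.0971, 0.0301)
  A cos θ + B sin θ = C:  0.2671·cos θ + -0.2866·sin θ = 0.0203
  θ3 = atan2(B,A) + arccos(C/0.3917) = 0.6982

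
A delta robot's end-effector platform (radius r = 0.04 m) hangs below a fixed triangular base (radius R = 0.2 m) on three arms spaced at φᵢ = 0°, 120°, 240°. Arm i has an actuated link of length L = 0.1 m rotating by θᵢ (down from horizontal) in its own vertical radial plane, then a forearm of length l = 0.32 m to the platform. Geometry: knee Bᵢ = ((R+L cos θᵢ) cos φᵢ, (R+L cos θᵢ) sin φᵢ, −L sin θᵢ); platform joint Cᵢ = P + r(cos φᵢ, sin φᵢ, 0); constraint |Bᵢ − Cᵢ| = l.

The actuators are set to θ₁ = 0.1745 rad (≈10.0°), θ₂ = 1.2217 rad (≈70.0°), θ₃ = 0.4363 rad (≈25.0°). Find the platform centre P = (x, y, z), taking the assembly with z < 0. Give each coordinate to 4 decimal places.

(0.0549, -0.0619, -0.2564)

φ1=0.0°: virtual centre (0.2585, 0.0000, -0.0174), radius l
φ2=120.0°: virtual centre (-0.0971, 0.1682, -0.0940), radius l
arm 3 at φ=240.0°: ρ3 = 0.2506;  O3 = (-0.1253, -0.2171, -0.0423)
eliminate P² terms by subtracting sphere 1 from 2 and 3
linear system: -0.7112x+0.3364y = -0.0206−-0.1532z; -0.7676x+-0.4341y = -0.0025−-0.0498z
det = 0.5669;  x = 0.0172+-0.1469z,  y = -0.0247+0.1450z
into |P−O₁|² = l²: 1.0426z² + 0.0984z + -0.0433 = 0;  Δ = 0.1902;  z = -0.2564 or 0.1620 → z<0 root = -0.2564
x = 0.0549, y = -0.0619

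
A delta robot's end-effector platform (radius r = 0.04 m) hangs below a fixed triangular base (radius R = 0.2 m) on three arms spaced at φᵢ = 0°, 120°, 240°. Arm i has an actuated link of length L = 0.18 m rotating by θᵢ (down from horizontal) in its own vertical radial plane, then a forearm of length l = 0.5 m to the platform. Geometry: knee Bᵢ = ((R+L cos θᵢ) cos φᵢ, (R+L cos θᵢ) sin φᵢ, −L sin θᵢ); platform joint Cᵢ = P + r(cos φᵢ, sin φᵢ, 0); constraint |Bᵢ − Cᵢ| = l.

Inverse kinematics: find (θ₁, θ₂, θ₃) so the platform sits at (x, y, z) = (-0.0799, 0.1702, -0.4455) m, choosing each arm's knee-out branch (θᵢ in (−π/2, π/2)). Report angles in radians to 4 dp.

rotate P by −φ1: (-0.0799, 0.1702, -0.4455)
  e−x'=0.2399;  (l²−L²−(e−x')²−y'²−z²)/2L = -0.1872
  θ1 = atan2(B,A) + arccos(C/0.5060) = 0.8729
φ2=120.0° → target in arm frame (0.1873, -0.0159)
  e−x'=-0.0273;  (l²−L²−(e−x')²−y'²−z²)/2L = 0.0504
  γ=atan2(-0.4455,-0.0273)=-1.6321;  ψ=arccos(0.1128)=1.4577;  θ2=γ+ψ≈-0.1744
rotate P by −φ3: (-0.1074, -0.1543, -0.4455)
  A=0.2674, B=-0.4455, C=(l²−L²−A²−y'²−z²)/(2L)=-0.2117
  √(A²+B²)=0.5196;  θ3 = -1.0301+1.9904 ≈ 0.9602

θ₁ = 0.8729, θ₂ = -0.1744, θ₃ = 0.9602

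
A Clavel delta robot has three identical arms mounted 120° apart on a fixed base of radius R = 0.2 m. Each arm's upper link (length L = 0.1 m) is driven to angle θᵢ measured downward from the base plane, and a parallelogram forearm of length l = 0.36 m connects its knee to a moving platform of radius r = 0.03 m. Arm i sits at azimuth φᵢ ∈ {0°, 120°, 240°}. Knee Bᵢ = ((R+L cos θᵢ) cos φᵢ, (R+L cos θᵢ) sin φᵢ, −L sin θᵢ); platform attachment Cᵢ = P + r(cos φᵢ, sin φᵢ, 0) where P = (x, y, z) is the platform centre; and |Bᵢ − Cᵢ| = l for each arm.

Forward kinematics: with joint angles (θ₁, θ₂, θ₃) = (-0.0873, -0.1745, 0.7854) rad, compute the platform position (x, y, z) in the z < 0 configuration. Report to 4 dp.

(0.0309, 0.0623, -0.2535)

arm 1 at φ=0.0°: e+L cos θ1 = 0.2696;  O1 = (0.2696, 0.0000, 0.0087)
O2 = (0.2685·cos120.0°, 0.2685·sin120.0°, 0.0174) = (-0.1342, 0.2325, 0.0174)
arm 3 at φ=240.0°: e+L cos θ3 = 0.2407;  O3 = (-0.1204, -0.2085, -0.0707)
eliminate P² terms by subtracting sphere 1 from 2 and 3
[-0.8077 0.4650 0.0173]·P = -0.0004;  [-0.7799 -0.4169 -0.1589]·P = -0.0098
det = 0.6995;  x = 0.0068+-0.0953z,  y = 0.0109+-0.2027z
quadratic in z: (1.0502)z²+(0.0282)z+(-0.0603)=0, √Δ=0.5041 → z ∈ {-0.2535, 0.2266}; z = -0.2535 (taking z<0)
x = 0.0309, y = 0.0623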